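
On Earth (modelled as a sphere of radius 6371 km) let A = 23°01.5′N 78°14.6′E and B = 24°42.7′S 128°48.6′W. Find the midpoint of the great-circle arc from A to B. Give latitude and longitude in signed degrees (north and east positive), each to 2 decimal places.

-3.60°, 153.17°

Central angle δ = 2.7095 rad. Interpolating on the sphere with fraction f = 0.5:
P = [sin((1−f)δ)·A + sin(fδ)·B] / sin δ = 2.3324·A + 2.3324·B in Cartesian coordinates,
giving P = (-0.8906, 0.4505, -0.0628), i.e. latitude -3.60°, longitude 153.17°.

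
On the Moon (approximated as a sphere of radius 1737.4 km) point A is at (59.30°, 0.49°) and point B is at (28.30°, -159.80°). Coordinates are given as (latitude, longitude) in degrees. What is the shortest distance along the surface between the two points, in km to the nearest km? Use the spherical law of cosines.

2756 km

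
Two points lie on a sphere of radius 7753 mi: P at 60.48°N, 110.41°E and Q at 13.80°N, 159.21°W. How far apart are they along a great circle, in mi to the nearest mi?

With latitudes φ₁ = 60.480°, φ₂ = 13.800° and longitude difference Δλ = 90.380°:
cos c = sin φ₁ sin φ₂ + cos φ₁ cos φ₂ cos Δλ = (0.8702)(0.2385) + (0.4927)(0.9711)(-0.0066) = 0.20439,
so c = arccos(0.20439) = 1.36495 rad.
Distance = R·c = 7753 × 1.3650 ≈ 10582 mi.

10582 mi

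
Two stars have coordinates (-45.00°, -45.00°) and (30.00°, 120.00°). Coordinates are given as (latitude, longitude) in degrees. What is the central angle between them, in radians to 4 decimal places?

In radians: φ₁ = -0.7854, φ₂ = 0.5236, Δλ = 165.000° = 2.8798 rad.
cos c = sin φ₁ sin φ₂ + cos φ₁ cos φ₂ cos Δλ = (-0.7071)(0.5000) + (0.7071)(0.8660)(-0.9659) = -0.94506,
so c = arccos(-0.94506) = 2.80857 rad.
So the angular separation is 2.8086 rad.

2.8086 rad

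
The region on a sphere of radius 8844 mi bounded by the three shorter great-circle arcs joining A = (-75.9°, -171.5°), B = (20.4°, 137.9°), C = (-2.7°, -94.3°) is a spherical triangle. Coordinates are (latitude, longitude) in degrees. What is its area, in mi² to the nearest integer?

186292942 mi²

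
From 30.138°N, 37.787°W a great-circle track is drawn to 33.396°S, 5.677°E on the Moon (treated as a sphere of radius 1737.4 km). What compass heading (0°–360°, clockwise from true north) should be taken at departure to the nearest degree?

144°

Δλ = 43.464° = 0.7586 rad.
y = sin Δλ · cos φ₂ = (0.6879)(0.8349) = 0.5743
x = cos φ₁ sin φ₂ − sin φ₁ cos φ₂ cos Δλ = (0.8648)(-0.5504) − (0.5021)(0.8349)(0.7258) = -0.7803
θ = atan2(y, x) = 143.64°, so the bearing is 144°.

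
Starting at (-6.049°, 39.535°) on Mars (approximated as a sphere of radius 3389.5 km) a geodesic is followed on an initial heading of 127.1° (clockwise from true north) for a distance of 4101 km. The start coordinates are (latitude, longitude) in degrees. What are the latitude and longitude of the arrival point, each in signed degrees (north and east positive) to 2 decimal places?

-36.76°, 108.19°

Angular distance δ = d/R = 4101/3389.5 = 1.20991 rad; initial bearing θ = 2.2183 rad.
sin φ₂ = sin φ₁ cos δ + cos φ₁ sin δ cos θ = (-0.1054)(0.3531) + (0.9944)(0.9356)(-0.6032) = -0.5984, so φ₂ = -36.76°.
Δλ = atan2(sin θ sin δ cos φ₁, cos δ − sin φ₁ sin φ₂) = atan2(0.7421, 0.2900) = 68.651°.
λ₂ = 39.535° + 68.651° = 108.19°.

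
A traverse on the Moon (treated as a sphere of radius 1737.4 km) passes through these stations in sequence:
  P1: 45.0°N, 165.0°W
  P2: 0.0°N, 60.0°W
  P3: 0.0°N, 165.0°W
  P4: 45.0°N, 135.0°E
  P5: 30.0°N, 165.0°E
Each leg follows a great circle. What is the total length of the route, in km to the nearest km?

Leg P1→P2: central angle 1.7548 rad, distance 3048.9 km.
Leg P2→P3: central angle 1.8326 rad, distance 3184.0 km.
Leg P3→P4: central angle 1.2094 rad, distance 2101.3 km.
Leg P4→P5: central angle 0.4867 rad, distance 845.6 km.
Total: 3048.9 + 3184.0 + 2101.3 + 845.6 ≈ 9180 km.

9180 km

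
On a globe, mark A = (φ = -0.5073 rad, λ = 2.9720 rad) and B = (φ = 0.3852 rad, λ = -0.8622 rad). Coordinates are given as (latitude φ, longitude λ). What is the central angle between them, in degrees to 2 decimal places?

143.70°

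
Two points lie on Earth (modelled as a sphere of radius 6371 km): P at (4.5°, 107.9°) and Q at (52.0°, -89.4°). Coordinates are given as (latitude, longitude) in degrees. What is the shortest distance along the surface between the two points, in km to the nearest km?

Let φ₁ = 0.0785 rad, φ₂ = 0.9076 rad, and Δλ = 2.8397 rad.
cos c = sin φ₁ sin φ₂ + cos φ₁ cos φ₂ cos Δλ = (0.0785)(0.7880) + (0.9969)(0.6157)(-0.9548) = -0.52417,
so c = arccos(-0.52417) = 2.12254 rad.
Distance = R·c = 6371 × 2.1225 ≈ 13523 km.

13523 km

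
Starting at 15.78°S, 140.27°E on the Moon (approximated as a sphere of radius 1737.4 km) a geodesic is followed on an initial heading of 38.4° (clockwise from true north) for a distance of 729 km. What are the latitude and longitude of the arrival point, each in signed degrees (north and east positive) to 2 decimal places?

Angular distance δ = d/R = 729/1737.4 = 0.41959 rad; initial bearing θ = 0.6702 rad.
sin φ₂ = sin φ₁ cos δ + cos φ₁ sin δ cos θ = (-0.2719)(0.9133) + (0.9623)(0.4074)(0.7837) = 0.0589, so φ₂ = 3.38°.
Δλ = atan2(sin θ sin δ cos φ₁, cos δ − sin φ₁ sin φ₂) = atan2(0.2435, 0.9293) = 14.684°.
λ₂ = 140.270° + 14.684° = 154.95°.

3.38°, 154.95°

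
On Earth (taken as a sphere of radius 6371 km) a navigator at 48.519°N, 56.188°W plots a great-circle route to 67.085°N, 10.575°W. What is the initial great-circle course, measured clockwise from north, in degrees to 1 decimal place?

34.4°

Δλ = 45.613° = 0.7961 rad.
y = sin Δλ · cos φ₂ = (0.7146)(0.3894) = 0.2783
x = cos φ₁ sin φ₂ − sin φ₁ cos φ₂ cos Δλ = (0.6624)(0.9211) − (0.7492)(0.3894)(0.6995) = 0.4061
θ = atan2(y, x) = 34.42°, so the bearing is 34.4°.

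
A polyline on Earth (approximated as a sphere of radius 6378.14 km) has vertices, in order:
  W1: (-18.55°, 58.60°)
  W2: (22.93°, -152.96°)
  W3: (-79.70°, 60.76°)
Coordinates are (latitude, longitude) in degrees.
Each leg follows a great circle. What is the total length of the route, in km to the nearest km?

30231 km

Leg W1→W2: central angle 2.6218 rad, distance 16722.4 km.
Leg W2→W3: central angle 2.1180 rad, distance 13508.9 km.
Total: 16722.4 + 13508.9 ≈ 30231 km.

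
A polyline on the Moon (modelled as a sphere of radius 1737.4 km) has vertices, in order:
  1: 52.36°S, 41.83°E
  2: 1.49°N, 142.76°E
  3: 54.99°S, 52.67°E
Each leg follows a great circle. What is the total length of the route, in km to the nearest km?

Leg 1→2: central angle 1.7076 rad, distance 2966.7 km.
Leg 2→3: central angle 1.5930 rad, distance 2767.7 km.
Total: 2966.7 + 2767.7 ≈ 5734 km.

5734 km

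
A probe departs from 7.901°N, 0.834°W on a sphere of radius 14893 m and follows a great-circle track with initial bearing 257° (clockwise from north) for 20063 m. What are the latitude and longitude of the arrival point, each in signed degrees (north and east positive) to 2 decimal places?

Angular distance δ = d/R = 20063/14893 = 1.34714 rad; initial bearing θ = 4.4855 rad.
sin φ₂ = sin φ₁ cos δ + cos φ₁ sin δ cos θ = (0.1375)(0.2218) + (0.9905)(0.9751)(-0.2250) = -0.1868, so φ₂ = -10.76°.
Δλ = atan2(sin θ sin δ cos φ₁, cos δ − sin φ₁ sin φ₂) = atan2(-0.9411, 0.2475) = -75.267°.
λ₂ = -0.834° − 75.267° = -76.10°.

-10.76°, -76.10°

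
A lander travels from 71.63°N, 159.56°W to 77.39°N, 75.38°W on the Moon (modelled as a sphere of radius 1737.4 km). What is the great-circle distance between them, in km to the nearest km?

639 km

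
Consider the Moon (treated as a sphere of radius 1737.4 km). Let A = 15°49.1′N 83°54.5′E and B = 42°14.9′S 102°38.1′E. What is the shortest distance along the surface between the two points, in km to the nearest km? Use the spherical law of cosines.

Let φ₁ = 0.2761 rad, φ₂ = -0.7374 rad, and Δλ = 0.3268 rad.
cos c = sin φ₁ sin φ₂ + cos φ₁ cos φ₂ cos Δλ = (0.2726)(-0.6723) + (0.9621)(0.7402)(0.9471) = 0.49123,
so c = arccos(0.49123) = 1.05730 rad.
Distance = R·c = 1737.4 × 1.0573 ≈ 1837 km.

1837 km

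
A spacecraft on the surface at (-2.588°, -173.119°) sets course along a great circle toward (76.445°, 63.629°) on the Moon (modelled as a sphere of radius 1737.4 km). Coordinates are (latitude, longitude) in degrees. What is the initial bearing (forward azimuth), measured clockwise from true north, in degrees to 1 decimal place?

Δλ = -123.252° = -2.1512 rad.
y = sin Δλ · cos φ₂ = (-0.8363)(0.2344) = -0.1960
x = cos φ₁ sin φ₂ − sin φ₁ cos φ₂ cos Δλ = (0.9990)(0.9721) − (-0.0452)(0.2344)(-0.5483) = 0.9654
θ = atan2(y, x) = -11.48°; adding 360° gives 348.5°.

348.5°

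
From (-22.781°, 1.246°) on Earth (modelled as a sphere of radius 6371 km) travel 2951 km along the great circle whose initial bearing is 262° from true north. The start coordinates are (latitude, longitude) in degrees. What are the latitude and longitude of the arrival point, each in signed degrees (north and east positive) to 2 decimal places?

Angular distance δ = d/R = 2951/6371 = 0.46319 rad; initial bearing θ = 4.5728 rad.
sin φ₂ = sin φ₁ cos δ + cos φ₁ sin δ cos θ = (-0.3872)(0.8946) + (0.9220)(0.4468)(-0.1392) = -0.4037, so φ₂ = -23.81°.
Δλ = atan2(sin θ sin δ cos φ₁, cos δ − sin φ₁ sin φ₂) = atan2(-0.4079, 0.7383) = -28.923°.
λ₂ = 1.246° − 28.923° = -27.68°.

-23.81°, -27.68°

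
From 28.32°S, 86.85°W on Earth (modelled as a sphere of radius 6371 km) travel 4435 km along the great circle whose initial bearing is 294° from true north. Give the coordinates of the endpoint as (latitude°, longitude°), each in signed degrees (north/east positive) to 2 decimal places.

Angular distance δ = d/R = 4435/6371 = 0.69612 rad; initial bearing θ = 5.1313 rad.
sin φ₂ = sin φ₁ cos δ + cos φ₁ sin δ cos θ = (-0.4744)(0.7673) + (0.8803)(0.6412)(0.4067) = -0.1344, so φ₂ = -7.72°.
Δλ = atan2(sin θ sin δ cos φ₁, cos δ − sin φ₁ sin φ₂) = atan2(-0.5157, 0.7036) = -36.240°.
λ₂ = -86.850° − 36.240° = -123.09°.

-7.72°, -123.09°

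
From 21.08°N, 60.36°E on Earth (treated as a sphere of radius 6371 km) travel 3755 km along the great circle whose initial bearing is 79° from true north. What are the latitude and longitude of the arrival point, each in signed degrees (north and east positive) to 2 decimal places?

23.45°, 96.86°

Angular distance δ = d/R = 3755/6371 = 0.58939 rad; initial bearing θ = 1.3788 rad.
sin φ₂ = sin φ₁ cos δ + cos φ₁ sin δ cos θ = (0.3597)(0.8313) + (0.9331)(0.5559)(0.1908) = 0.3980, so φ₂ = 23.45°.
Δλ = atan2(sin θ sin δ cos φ₁, cos δ − sin φ₁ sin φ₂) = atan2(0.5091, 0.6881) = 36.496°.
λ₂ = 60.360° + 36.496° = 96.86°.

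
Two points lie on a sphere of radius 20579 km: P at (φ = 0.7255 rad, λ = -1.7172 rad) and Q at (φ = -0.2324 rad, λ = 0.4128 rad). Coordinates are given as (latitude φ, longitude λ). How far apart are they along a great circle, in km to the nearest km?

Let φ₁ = 0.7255 rad, φ₂ = -0.2324 rad, and Δλ = 2.1300 rad.
cos c = sin φ₁ sin φ₂ + cos φ₁ cos φ₂ cos Δλ = (0.6635)(-0.2303) + (0.7482)(0.9731)(-0.5305) = -0.53906,
so c = arccos(-0.53906) = 2.14011 rad.
Distance = R·c = 20579 × 2.1401 ≈ 44041 km.

44041 km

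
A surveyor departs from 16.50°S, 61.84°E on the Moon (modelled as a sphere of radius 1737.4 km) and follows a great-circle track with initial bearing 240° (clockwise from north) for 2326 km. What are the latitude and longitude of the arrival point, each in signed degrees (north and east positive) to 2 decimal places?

Angular distance δ = d/R = 2326/1737.4 = 1.33878 rad; initial bearing θ = 4.1888 rad.
sin φ₂ = sin φ₁ cos δ + cos φ₁ sin δ cos θ = (-0.2840)(0.2299) + (0.9588)(0.9732)(-0.5000) = -0.5319, so φ₂ = -32.13°.
Δλ = atan2(sin θ sin δ cos φ₁, cos δ − sin φ₁ sin φ₂) = atan2(-0.8081, 0.0789) = -84.425°.
λ₂ = 61.840° − 84.425° = -22.59°.

-32.13°, -22.59°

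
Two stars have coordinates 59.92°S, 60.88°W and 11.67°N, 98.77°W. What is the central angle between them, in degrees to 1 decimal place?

77.7°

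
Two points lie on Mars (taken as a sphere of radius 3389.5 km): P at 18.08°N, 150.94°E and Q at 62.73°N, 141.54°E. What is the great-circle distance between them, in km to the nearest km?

With latitudes φ₁ = 18.080°, φ₂ = 62.730° and longitude difference Δλ = -9.400°:
cos c = sin φ₁ sin φ₂ + cos φ₁ cos φ₂ cos Δλ = (0.3103)(0.8889) + (0.9506)(0.4582)(0.9866) = 0.70556,
so c = arccos(0.70556) = 0.78758 rad.
Distance = R·c = 3389.5 × 0.7876 ≈ 2669 km.

2669 km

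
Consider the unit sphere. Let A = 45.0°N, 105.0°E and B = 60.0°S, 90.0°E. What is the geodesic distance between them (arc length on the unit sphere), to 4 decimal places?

1.8451

In radians: φ₁ = 0.7854, φ₂ = -1.0472, Δλ = -15.000° = -0.2618 rad.
cos c = sin φ₁ sin φ₂ + cos φ₁ cos φ₂ cos Δλ = (0.7071)(-0.8660) + (0.7071)(0.5000)(0.9659) = -0.27087,
so c = arccos(-0.27087) = 1.84509 rad.
On the unit sphere the arc length equals the central angle: 1.8451.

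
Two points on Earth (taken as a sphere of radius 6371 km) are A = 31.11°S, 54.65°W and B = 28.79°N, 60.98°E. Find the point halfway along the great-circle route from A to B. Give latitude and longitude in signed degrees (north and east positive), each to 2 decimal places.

-2.18°, 4.23°

Central angle δ = 2.1814 rad. Interpolating on the sphere with fraction f = 0.5:
P = [sin((1−f)δ)·A + sin(fδ)·B] / sin δ = 1.0826·A + 1.0826·B in Cartesian coordinates,
giving P = (0.9966, 0.0737, -0.0380), i.e. latitude -2.18°, longitude 4.23°.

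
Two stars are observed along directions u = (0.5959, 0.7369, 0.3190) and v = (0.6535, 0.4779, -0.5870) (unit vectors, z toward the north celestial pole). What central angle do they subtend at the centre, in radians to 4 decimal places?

u·v = 0.5543; |u| = 0.9999, |v| = 1.0000.
cos θ = (u·v)/(|u||v|) = 0.5544, so θ = 0.9832 rad.

0.9832 rad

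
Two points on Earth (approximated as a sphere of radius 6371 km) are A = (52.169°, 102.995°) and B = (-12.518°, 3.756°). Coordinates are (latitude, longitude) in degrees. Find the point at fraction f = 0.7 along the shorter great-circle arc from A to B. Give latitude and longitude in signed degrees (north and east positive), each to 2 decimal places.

The central angle between A and B is δ = 1.8414 rad.
With f = 0.7, the slerp weights are sin((1−f)δ)/sin δ = 0.5446 and sin(fδ)/sin δ = 0.9968.
Weighted sum of the unit vectors: (0.5446)·(-0.1379,0.5976,0.7898) + (0.9968)·(0.9741,0.0640,-0.2167) = (0.8959, 0.3892, 0.2141).
Converting back: φ = atan2(z, √(x²+y²)) = 12.36°, λ = atan2(y, x) = 23.48°.

12.36°, 23.48°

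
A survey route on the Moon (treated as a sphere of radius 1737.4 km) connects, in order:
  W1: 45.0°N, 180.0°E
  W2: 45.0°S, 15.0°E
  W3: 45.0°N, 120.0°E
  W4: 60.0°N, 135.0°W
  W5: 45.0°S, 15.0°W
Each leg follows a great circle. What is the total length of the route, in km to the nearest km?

15135 km

Leg W1→W2: central angle 2.9567 rad, distance 5137.0 km.
Leg W2→W3: central angle 2.2516 rad, distance 3911.9 km.
Leg W3→W4: central angle 1.0229 rad, distance 1777.2 km.
Leg W4→W5: central angle 2.4802 rad, distance 4309.1 km.
Total: 5137.0 + 3911.9 + 1777.2 + 4309.1 ≈ 15135 km.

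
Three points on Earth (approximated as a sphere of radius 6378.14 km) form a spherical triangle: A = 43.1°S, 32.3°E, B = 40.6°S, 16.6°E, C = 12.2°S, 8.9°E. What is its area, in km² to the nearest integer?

1889731 km²

Side lengths (central angles): a = 0.5096, b = 0.6446, c = 0.2084 rad; semiperimeter s = 0.6813.
By l'Huilier's theorem, tan(E/4) = √[tan(s/2) tan((s−a)/2) tan((s−b)/2) tan((s−c)/2)], giving spherical excess E = 0.0465 rad.
Area = E·R² = 0.0465 × (6378.14)² ≈ 1889731 km².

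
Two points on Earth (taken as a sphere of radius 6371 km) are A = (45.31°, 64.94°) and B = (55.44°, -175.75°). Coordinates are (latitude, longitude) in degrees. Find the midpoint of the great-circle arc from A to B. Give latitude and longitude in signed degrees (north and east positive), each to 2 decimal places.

66.96°, 114.23°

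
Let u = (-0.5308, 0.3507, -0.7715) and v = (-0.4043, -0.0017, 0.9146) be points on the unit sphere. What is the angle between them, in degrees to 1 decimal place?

119.4°

u·v = -0.4916; |u| = 1.0000, |v| = 1.0000.
cos θ = (u·v)/(|u||v|) = -0.4916, so θ = 119.4°.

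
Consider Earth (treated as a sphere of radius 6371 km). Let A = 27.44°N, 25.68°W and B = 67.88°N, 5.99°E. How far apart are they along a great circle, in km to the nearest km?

4966 km

In radians: φ₁ = 0.4789, φ₂ = 1.1847, Δλ = 31.670° = 0.5527 rad.
cos c = sin φ₁ sin φ₂ + cos φ₁ cos φ₂ cos Δλ = (0.4608)(0.9264) + (0.8875)(0.3765)(0.8511) = 0.71132,
so c = arccos(0.71132) = 0.77942 rad.
Distance = R·c = 6371 × 0.7794 ≈ 4966 km.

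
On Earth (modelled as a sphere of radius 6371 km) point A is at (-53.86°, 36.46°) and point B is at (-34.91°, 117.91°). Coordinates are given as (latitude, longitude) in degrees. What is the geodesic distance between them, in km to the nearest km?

6418 km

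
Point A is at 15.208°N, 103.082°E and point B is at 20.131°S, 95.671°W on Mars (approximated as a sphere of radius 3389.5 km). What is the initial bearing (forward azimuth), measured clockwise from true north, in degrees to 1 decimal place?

108.1°

With φ₁ = 0.2654, φ₂ = -0.3514, Δλ = 2.8143 rad, the forward-azimuth formula gives
θ = atan2( sin Δλ cos φ₂ , cos φ₁ sin φ₂ − sin φ₁ cos φ₂ cos Δλ ) = atan2(0.3018, -0.0989) = 108.14°.
So the initial bearing is 108.1°.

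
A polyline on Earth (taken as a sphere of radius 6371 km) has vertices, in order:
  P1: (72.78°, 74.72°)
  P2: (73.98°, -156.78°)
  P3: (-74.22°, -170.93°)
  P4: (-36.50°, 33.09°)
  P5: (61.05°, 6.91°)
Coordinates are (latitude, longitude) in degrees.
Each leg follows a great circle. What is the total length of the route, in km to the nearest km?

38506 km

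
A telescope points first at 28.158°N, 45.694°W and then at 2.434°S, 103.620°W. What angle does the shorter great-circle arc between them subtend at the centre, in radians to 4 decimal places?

In radians: φ₁ = 0.4914, φ₂ = -0.0425, Δλ = -57.926° = -1.0110 rad.
cos c = sin φ₁ sin φ₂ + cos φ₁ cos φ₂ cos Δλ = (0.4719)(-0.0425) + (0.8816)(0.9991)(0.5310) = 0.44770,
so c = arccos(0.44770) = 1.10660 rad.
So the angular separation is 1.1066 rad.

1.1066 rad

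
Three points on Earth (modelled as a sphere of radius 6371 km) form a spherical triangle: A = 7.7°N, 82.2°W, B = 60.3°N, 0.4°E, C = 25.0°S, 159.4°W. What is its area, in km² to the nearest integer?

63815409 km²

Side lengths (central angles): a = 2.4792, b = 1.4280, c = 1.3902 rad; semiperimeter s = 2.6487.
By l'Huilier's theorem, tan(E/4) = √[tan(s/2) tan((s−a)/2) tan((s−b)/2) tan((s−c)/2)], giving spherical excess E = 1.5722 rad.
Area = E·R² = 1.5722 × (6371)² ≈ 63815409 km².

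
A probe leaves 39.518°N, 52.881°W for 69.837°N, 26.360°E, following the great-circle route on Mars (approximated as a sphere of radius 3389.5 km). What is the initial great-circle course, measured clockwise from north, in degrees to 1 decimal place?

26.4°

Δλ = 79.241° = 1.3830 rad.
y = sin Δλ · cos φ₂ = (0.9824)(0.3447) = 0.3386
x = cos φ₁ sin φ₂ − sin φ₁ cos φ₂ cos Δλ = (0.7714)(0.9387) − (0.6363)(0.3447)(0.1867) = 0.6832
θ = atan2(y, x) = 26.37°, so the bearing is 26.4°.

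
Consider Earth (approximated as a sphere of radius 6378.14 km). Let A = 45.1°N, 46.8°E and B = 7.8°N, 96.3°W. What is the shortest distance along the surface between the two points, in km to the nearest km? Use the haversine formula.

In radians: φ₁ = 0.7871, φ₂ = 0.1361, Δλ = -143.100° = -2.4976 rad.
Haversine: a = sin²(Δφ/2) + cos φ₁ cos φ₂ sin²(Δλ/2) = 0.1023 + (0.7059)(0.9907)(0.8998) = 0.73156.
Central angle c = 2·arcsin(√a) = 2.05231 rad.
Distance = R·c = 6378.14 × 2.0523 ≈ 13090 km.

13090 km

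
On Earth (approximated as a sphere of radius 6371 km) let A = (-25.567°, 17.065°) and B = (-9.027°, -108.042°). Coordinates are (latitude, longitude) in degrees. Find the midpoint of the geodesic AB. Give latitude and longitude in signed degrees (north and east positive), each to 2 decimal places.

Central angle δ = 2.0316 rad. Interpolating on the sphere with fraction f = 0.5:
P = [sin((1−f)δ)·A + sin(fδ)·B] / sin δ = 0.9489·A + 0.9489·B in Cartesian coordinates,
giving P = (0.5280, -0.6398, -0.5584), i.e. latitude -33.94°, longitude -50.47°.

-33.94°, -50.47°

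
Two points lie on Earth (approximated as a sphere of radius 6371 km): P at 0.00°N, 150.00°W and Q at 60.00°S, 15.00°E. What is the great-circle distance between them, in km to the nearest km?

Let φ₁ = 0.0000 rad, φ₂ = -1.0472 rad, and Δλ = 2.8798 rad.
Haversine: a = sin²(Δφ/2) + cos φ₁ cos φ₂ sin²(Δλ/2) = 0.2500 + (1.0000)(0.5000)(0.9830) = 0.74148.
Central angle c = 2·arcsin(√a) = 2.07483 rad.
Distance = R·c = 6371 × 2.0748 ≈ 13219 km.

13219 km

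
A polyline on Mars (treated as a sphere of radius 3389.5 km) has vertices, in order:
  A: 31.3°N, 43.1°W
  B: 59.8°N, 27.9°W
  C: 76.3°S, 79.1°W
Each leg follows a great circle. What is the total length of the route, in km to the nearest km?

Leg A→B: central angle 0.5281 rad, distance 1789.9 km.
Leg B→C: central angle 2.4419 rad, distance 8276.8 km.
Total: 1789.9 + 8276.8 ≈ 10067 km.

10067 km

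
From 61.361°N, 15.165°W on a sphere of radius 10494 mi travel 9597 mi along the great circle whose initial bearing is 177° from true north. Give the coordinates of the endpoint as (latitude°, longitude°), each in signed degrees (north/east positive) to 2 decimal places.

Angular distance δ = d/R = 9597/10494 = 0.91452 rad; initial bearing θ = 3.0892 rad.
sin φ₂ = sin φ₁ cos δ + cos φ₁ sin δ cos θ = (0.8777)(0.6102) + (0.4793)(0.7923)(-0.9986) = 0.1563, so φ₂ = 8.99°.
Δλ = atan2(sin θ sin δ cos φ₁, cos δ − sin φ₁ sin φ₂) = atan2(0.0199, 0.4730) = 2.406°.
λ₂ = -15.165° + 2.406° = -12.76°.

8.99°, -12.76°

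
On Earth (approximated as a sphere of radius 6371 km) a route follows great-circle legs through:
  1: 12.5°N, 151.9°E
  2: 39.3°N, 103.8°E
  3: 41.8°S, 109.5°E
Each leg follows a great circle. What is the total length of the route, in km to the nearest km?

14606 km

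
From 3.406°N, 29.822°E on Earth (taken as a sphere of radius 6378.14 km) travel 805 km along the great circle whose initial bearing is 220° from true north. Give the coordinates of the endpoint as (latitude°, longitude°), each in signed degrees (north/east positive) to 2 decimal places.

-2.14°, 25.18°

Angular distance δ = d/R = 805/6378.14 = 0.12621 rad; initial bearing θ = 3.8397 rad.
sin φ₂ = sin φ₁ cos δ + cos φ₁ sin δ cos θ = (0.0594)(0.9920) + (0.9982)(0.1259)(-0.7660) = -0.0373, so φ₂ = -2.14°.
Δλ = atan2(sin θ sin δ cos φ₁, cos δ − sin φ₁ sin φ₂) = atan2(-0.0808, 0.9943) = -4.644°.
λ₂ = 29.822° − 4.644° = 25.18°.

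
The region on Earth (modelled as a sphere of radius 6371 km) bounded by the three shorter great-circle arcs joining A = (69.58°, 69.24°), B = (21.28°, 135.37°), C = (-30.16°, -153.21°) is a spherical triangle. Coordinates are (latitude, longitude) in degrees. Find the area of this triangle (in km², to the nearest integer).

42517484 km²

Side lengths (central angles): a = 1.4964, b = 2.3370, c = 1.0796 rad; semiperimeter s = 2.4565.
By l'Huilier's theorem, tan(E/4) = √[tan(s/2) tan((s−a)/2) tan((s−b)/2) tan((s−c)/2)], giving spherical excess E = 1.0475 rad.
Area = E·R² = 1.0475 × (6371)² ≈ 42517484 km².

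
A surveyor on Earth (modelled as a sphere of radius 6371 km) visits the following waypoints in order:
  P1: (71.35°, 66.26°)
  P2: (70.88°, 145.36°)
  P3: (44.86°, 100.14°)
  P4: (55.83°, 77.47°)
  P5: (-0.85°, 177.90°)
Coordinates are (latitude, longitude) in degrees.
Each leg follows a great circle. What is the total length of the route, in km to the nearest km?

Leg P1→P2: central angle 0.4152 rad, distance 2645.4 km.
Leg P2→P3: central angle 0.5917 rad, distance 3769.6 km.
Leg P3→P4: central angle 0.3144 rad, distance 2003.3 km.
Leg P4→P5: central angle 1.6850 rad, distance 10735.0 km.
Total: 2645.4 + 3769.6 + 2003.3 + 10735.0 ≈ 19153 km.

19153 km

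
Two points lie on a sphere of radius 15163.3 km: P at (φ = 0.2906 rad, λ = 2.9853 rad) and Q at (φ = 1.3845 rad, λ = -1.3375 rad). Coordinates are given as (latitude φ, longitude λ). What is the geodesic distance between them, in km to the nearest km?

In radians: φ₁ = 0.2906, φ₂ = 1.3845, Δλ = 112.322° = 1.9604 rad.
cos c = sin φ₁ sin φ₂ + cos φ₁ cos φ₂ cos Δλ = (0.2865)(0.9827) + (0.9581)(0.1852)(-0.3798) = 0.21417,
so c = arccos(0.21417) = 1.35495 rad.
Distance = R·c = 15163.3 × 1.3550 ≈ 20546 km.

20546 km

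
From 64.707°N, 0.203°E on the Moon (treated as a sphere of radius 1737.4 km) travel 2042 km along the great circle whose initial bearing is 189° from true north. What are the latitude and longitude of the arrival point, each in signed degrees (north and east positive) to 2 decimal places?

Angular distance δ = d/R = 2042/1737.4 = 1.17532 rad; initial bearing θ = 3.2987 rad.
sin φ₂ = sin φ₁ cos δ + cos φ₁ sin δ cos θ = (0.9041)(0.3852) + (0.4272)(0.9228)(-0.9877) = -0.0411, so φ₂ = -2.36°.
Δλ = atan2(sin θ sin δ cos φ₁, cos δ − sin φ₁ sin φ₂) = atan2(-0.0617, 0.4224) = -8.307°.
λ₂ = 0.203° − 8.307° = -8.10°.

-2.36°, -8.10°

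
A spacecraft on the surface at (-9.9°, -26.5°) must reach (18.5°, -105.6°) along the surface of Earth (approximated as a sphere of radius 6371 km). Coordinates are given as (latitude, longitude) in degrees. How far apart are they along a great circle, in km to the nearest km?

In radians: φ₁ = -0.1728, φ₂ = 0.3229, Δλ = -79.100° = -1.3806 rad.
cos c = sin φ₁ sin φ₂ + cos φ₁ cos φ₂ cos Δλ = (-0.1719)(0.3173) + (0.9851)(0.9483)(0.1891) = 0.12210,
so c = arccos(0.12210) = 1.44839 rad.
Distance = R·c = 6371 × 1.4484 ≈ 9228 km.

9228 km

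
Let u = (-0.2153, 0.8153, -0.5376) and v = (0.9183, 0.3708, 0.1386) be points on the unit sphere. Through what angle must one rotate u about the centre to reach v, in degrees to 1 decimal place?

88.3°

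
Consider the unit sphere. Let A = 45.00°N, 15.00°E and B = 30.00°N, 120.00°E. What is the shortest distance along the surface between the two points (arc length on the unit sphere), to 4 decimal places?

With latitudes φ₁ = 45.000°, φ₂ = 30.000° and longitude difference Δλ = 105.000°:
cos c = sin φ₁ sin φ₂ + cos φ₁ cos φ₂ cos Δλ = (0.7071)(0.5000) + (0.7071)(0.8660)(-0.2588) = 0.19506,
so c = arccos(0.19506) = 1.37448 rad.
On the unit sphere the arc length equals the central angle: 1.3745.

1.3745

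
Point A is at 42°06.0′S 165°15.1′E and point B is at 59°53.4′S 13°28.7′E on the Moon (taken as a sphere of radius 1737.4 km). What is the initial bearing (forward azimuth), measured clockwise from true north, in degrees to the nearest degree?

194°

With φ₁ = -0.7348, φ₂ = -1.0453, Δλ = -2.6489 rad, the forward-azimuth formula gives
θ = atan2( sin Δλ cos φ₂ , cos φ₁ sin φ₂ − sin φ₁ cos φ₂ cos Δλ ) = atan2(-0.2373, -0.9382) = -165.81°.
Adding 360° brings this into [0°, 360°): 194°.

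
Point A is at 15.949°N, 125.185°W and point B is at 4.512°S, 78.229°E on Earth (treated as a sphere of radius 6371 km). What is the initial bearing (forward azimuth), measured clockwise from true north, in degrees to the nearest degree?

Δλ = -156.586° = -2.7329 rad.
y = sin Δλ · cos φ₂ = (-0.3974)(0.9969) = -0.3961
x = cos φ₁ sin φ₂ − sin φ₁ cos φ₂ cos Δλ = (0.9615)(-0.0787) − (0.2748)(0.9969)(-0.9177) = 0.1757
θ = atan2(y, x) = -66.08°; adding 360° gives 294°.

294°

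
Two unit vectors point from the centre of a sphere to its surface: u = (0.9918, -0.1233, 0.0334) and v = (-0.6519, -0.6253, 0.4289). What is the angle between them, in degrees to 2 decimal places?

123.72°

u·v = -0.5551; |u| = 1.0000, |v| = 1.0000.
cos θ = (u·v)/(|u||v|) = -0.5552, so θ = 123.72°.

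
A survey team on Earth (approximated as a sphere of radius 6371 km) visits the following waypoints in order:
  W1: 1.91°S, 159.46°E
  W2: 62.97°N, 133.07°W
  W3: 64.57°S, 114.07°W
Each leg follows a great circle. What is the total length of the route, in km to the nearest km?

Leg W1→W2: central angle 1.4259 rad, distance 9084.7 km.
Leg W2→W3: central angle 2.2395 rad, distance 14267.7 km.
Total: 9084.7 + 14267.7 ≈ 23352 km.

23352 km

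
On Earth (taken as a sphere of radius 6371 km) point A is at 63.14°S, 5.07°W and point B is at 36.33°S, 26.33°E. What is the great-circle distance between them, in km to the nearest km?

3663 km

With latitudes φ₁ = -63.140°, φ₂ = -36.330° and longitude difference Δλ = 31.400°:
Haversine: a = sin²(Δφ/2) + cos φ₁ cos φ₂ sin²(Δλ/2) = 0.0537 + (0.4518)(0.8056)(0.0732) = 0.08040.
Central angle c = 2·arcsin(√a) = 0.57498 rad.
Distance = R·c = 6371 × 0.5750 ≈ 3663 km.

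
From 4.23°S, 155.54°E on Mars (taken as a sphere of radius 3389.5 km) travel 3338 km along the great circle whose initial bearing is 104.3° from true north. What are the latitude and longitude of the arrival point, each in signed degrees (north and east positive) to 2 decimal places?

-14.24°, -148.06°

Angular distance δ = d/R = 3338/3389.5 = 0.98481 rad; initial bearing θ = 1.8204 rad.
sin φ₂ = sin φ₁ cos δ + cos φ₁ sin δ cos θ = (-0.0738)(0.5530) + (0.9973)(0.8332)(-0.2470) = -0.2460, so φ₂ = -14.24°.
Δλ = atan2(sin θ sin δ cos φ₁, cos δ − sin φ₁ sin φ₂) = atan2(0.8052, 0.5349) = 56.403°.
λ₂ = 155.540° + 56.403° = 211.94° → -148.06° after wrapping to (−180°, 180°].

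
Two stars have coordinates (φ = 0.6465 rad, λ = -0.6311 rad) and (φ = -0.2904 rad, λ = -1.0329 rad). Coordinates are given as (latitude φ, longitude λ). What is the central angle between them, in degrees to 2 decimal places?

With latitudes φ₁ = 37.042°, φ₂ = -16.639° and longitude difference Δλ = -23.021°:
cos c = sin φ₁ sin φ₂ + cos φ₁ cos φ₂ cos Δλ = (0.6024)(-0.2863) + (0.7982)(0.9581)(0.9204) = 0.53138,
so c = arccos(0.53138) = 1.01057 rad.
So the angular separation is 57.90°.

57.90°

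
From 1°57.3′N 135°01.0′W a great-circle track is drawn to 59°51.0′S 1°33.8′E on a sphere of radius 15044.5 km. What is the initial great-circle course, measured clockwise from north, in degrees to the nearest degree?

158°

Δλ = 136.580° = 2.3838 rad.
y = sin Δλ · cos φ₂ = (0.6873)(0.5023) = 0.3452
x = cos φ₁ sin φ₂ − sin φ₁ cos φ₂ cos Δλ = (0.9994)(-0.8647) − (0.0341)(0.5023)(-0.7263) = -0.8518
θ = atan2(y, x) = 157.94°, so the bearing is 158°.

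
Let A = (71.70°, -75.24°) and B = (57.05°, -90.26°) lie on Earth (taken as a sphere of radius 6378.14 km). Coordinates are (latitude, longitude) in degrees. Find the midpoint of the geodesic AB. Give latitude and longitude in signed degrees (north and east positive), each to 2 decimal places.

Central angle δ = 0.2778 rad. Interpolating on the sphere with fraction f = 0.5:
P = [sin((1−f)δ)·A + sin(fδ)·B] / sin δ = 0.5049·A + 0.5049·B in Cartesian coordinates,
giving P = (0.0391, -0.4279, 0.9030), i.e. latitude 64.55°, longitude -84.77°.

64.55°, -84.77°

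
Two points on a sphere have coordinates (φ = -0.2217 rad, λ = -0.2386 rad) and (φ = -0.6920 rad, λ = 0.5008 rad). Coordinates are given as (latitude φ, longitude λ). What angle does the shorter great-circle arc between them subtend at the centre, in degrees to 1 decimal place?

45.9°

With latitudes φ₁ = -12.702°, φ₂ = -39.649° and longitude difference Δλ = 42.364°:
Haversine: a = sin²(Δφ/2) + cos φ₁ cos φ₂ sin²(Δλ/2) = 0.0543 + (0.9755)(0.7700)(0.1306) = 0.15235.
Central angle c = 2·arcsin(√a) = 0.80197 rad.
So the angular separation is 45.9°.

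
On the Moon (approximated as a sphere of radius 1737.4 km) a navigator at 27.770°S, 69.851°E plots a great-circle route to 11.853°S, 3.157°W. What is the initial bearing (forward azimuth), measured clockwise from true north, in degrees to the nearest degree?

267°

Δλ = -73.008° = -1.2742 rad.
y = sin Δλ · cos φ₂ = (-0.9563)(0.9787) = -0.9360
x = cos φ₁ sin φ₂ − sin φ₁ cos φ₂ cos Δλ = (0.8848)(-0.2054) − (-0.4659)(0.9787)(0.2922) = -0.0485
θ = atan2(y, x) = -92.97°; adding 360° gives 267°.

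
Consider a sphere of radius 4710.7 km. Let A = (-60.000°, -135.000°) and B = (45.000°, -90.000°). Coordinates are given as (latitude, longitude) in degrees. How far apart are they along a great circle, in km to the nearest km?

In radians: φ₁ = -1.0472, φ₂ = 0.7854, Δλ = 45.000° = 0.7854 rad.
Haversine: a = sin²(Δφ/2) + cos φ₁ cos φ₂ sin²(Δλ/2) = 0.6294 + (0.5000)(0.7071)(0.1464) = 0.68119.
Central angle c = 2·arcsin(√a) = 1.94161 rad.
Distance = R·c = 4710.7 × 1.9416 ≈ 9146 km.

9146 km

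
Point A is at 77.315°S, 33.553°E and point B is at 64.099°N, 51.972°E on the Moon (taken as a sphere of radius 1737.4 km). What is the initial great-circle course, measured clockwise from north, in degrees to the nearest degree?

Δλ = 18.419° = 0.3215 rad.
y = sin Δλ · cos φ₂ = (0.3160)(0.4368) = 0.1380
x = cos φ₁ sin φ₂ − sin φ₁ cos φ₂ cos Δλ = (0.2196)(0.8996) − (-0.9756)(0.4368)(0.9488) = 0.6019
θ = atan2(y, x) = 12.92°, so the bearing is 13°.

13°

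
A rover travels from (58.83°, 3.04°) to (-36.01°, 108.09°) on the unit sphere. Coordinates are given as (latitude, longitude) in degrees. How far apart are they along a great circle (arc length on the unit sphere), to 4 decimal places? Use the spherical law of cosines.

2.2291

With latitudes φ₁ = 58.830°, φ₂ = -36.010° and longitude difference Δλ = 105.050°:
cos c = sin φ₁ sin φ₂ + cos φ₁ cos φ₂ cos Δλ = (0.8556)(-0.5879) + (0.5176)(0.8089)(-0.2597) = -0.61177,
so c = arccos(-0.61177) = 2.22909 rad.
On the unit sphere the arc length equals the central angle: 2.2291.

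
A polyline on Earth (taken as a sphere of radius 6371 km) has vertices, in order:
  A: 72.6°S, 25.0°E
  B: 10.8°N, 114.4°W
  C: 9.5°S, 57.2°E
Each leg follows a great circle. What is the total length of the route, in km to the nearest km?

Leg A→B: central angle 1.9843 rad, distance 12642.1 km.
Leg B→C: central angle 2.9955 rad, distance 19084.4 km.
Total: 12642.1 + 19084.4 ≈ 31727 km.

31727 km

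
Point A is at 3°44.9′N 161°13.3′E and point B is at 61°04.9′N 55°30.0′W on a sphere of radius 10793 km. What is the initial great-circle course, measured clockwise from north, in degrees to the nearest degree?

18°

With φ₁ = 0.0654, φ₂ = 1.0661, Δλ = 2.5007 rad, the forward-azimuth formula gives
θ = atan2( sin Δλ cos φ₂ , cos φ₁ sin φ₂ − sin φ₁ cos φ₂ cos Δλ ) = atan2(0.2891, 0.8988) = 17.83°.
So the initial bearing is 18°.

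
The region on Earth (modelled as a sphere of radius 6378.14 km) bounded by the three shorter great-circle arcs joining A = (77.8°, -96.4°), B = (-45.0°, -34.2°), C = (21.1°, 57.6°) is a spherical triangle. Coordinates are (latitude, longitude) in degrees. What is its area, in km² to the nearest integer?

99039234 km²

Side lengths (central angles): a = 1.8497, b = 1.3952, c = 2.2414 rad; semiperimeter s = 2.7431.
By l'Huilier's theorem, tan(E/4) = √[tan(s/2) tan((s−a)/2) tan((s−b)/2) tan((s−c)/2)], giving spherical excess E = 2.4346 rad.
Area = E·R² = 2.4346 × (6378.14)² ≈ 99039234 km².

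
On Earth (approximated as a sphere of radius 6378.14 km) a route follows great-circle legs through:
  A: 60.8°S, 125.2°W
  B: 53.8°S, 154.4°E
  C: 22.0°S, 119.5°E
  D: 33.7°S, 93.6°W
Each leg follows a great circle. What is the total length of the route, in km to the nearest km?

Leg A→B: central angle 0.7190 rad, distance 4585.9 km.
Leg B→C: central angle 0.7206 rad, distance 4596.1 km.
Leg C→D: central angle 2.0246 rad, distance 12912.9 km.
Total: 4585.9 + 4596.1 + 12912.9 ≈ 22095 km.

22095 km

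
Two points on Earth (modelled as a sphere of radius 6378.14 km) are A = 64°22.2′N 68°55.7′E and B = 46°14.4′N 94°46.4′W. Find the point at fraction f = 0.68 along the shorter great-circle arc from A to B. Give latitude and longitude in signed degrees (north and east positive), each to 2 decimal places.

The central angle between A and B is δ = 1.1982 rad.
With f = 0.68, the slerp weights are sin((1−f)δ)/sin δ = 0.4017 and sin(fδ)/sin δ = 0.7812.
Weighted sum of the unit vectors: (0.4017)·(0.1555,0.4036,0.9016) + (0.7812)·(-0.0576,-0.6892,0.7222) = (0.0175, -0.3763, 0.9263).
Converting back: φ = atan2(z, √(x²+y²)) = 67.87°, λ = atan2(y, x) = -87.34°.

67.87°, -87.34°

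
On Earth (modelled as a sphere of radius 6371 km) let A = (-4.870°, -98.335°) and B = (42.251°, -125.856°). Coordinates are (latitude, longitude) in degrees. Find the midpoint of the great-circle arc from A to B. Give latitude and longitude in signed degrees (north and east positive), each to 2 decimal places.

Central angle δ = 0.9310 rad. Interpolating on the sphere with fraction f = 0.5:
P = [sin((1−f)δ)·A + sin(fδ)·B] / sin δ = 0.5595·A + 0.5595·B in Cartesian coordinates,
giving P = (-0.3234, -0.8873, 0.3287), i.e. latitude 19.19°, longitude -110.03°.

19.19°, -110.03°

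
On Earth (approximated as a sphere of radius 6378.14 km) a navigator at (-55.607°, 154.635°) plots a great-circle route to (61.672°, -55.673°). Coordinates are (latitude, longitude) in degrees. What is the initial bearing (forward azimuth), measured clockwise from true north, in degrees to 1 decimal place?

Δλ = 149.692° = 2.6126 rad.
y = sin Δλ · cos φ₂ = (0.5046)(0.4745) = 0.2395
x = cos φ₁ sin φ₂ − sin φ₁ cos φ₂ cos Δλ = (0.5649)(0.8802) − (-0.8252)(0.4745)(-0.8633) = 0.1592
θ = atan2(y, x) = 56.39°, so the bearing is 56.4°.

56.4°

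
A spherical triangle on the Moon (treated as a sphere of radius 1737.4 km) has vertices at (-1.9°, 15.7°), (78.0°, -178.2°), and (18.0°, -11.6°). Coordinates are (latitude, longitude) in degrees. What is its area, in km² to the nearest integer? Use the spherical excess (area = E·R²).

Side lengths (central angles): a = 1.4607, b = 0.5837, c = 1.8071 rad; semiperimeter s = 1.9258.
By l'Huilier's theorem, tan(E/4) = √[tan(s/2) tan((s−a)/2) tan((s−b)/2) tan((s−c)/2)], giving spherical excess E = 0.5040 rad.
Area = E·R² = 0.5040 × (1737.4)² ≈ 1521402 km².

1521402 km²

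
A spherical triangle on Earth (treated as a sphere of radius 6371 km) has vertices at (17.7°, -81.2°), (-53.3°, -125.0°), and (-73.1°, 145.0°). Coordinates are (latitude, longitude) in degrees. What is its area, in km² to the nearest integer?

9129855 km²

Side lengths (central angles): a = 0.6964, b = 2.0744, c = 1.4029 rad; semiperimeter s = 2.0868.
By l'Huilier's theorem, tan(E/4) = √[tan(s/2) tan((s−a)/2) tan((s−b)/2) tan((s−c)/2)], giving spherical excess E = 0.2249 rad.
Area = E·R² = 0.2249 × (6371)² ≈ 9129855 km².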